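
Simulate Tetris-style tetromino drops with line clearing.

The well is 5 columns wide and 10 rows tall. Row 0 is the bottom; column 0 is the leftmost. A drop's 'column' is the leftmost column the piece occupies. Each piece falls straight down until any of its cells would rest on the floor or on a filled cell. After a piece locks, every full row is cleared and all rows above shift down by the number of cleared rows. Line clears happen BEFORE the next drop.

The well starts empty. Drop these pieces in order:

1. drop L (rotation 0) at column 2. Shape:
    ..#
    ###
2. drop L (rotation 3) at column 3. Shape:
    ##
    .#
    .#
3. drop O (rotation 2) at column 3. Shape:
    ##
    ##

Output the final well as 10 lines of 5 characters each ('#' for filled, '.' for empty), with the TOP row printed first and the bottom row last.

Answer: .....
.....
.....
...##
...##
...##
....#
....#
....#
..###

Derivation:
Drop 1: L rot0 at col 2 lands with bottom-row=0; cleared 0 line(s) (total 0); column heights now [0 0 1 1 2], max=2
Drop 2: L rot3 at col 3 lands with bottom-row=2; cleared 0 line(s) (total 0); column heights now [0 0 1 5 5], max=5
Drop 3: O rot2 at col 3 lands with bottom-row=5; cleared 0 line(s) (total 0); column heights now [0 0 1 7 7], max=7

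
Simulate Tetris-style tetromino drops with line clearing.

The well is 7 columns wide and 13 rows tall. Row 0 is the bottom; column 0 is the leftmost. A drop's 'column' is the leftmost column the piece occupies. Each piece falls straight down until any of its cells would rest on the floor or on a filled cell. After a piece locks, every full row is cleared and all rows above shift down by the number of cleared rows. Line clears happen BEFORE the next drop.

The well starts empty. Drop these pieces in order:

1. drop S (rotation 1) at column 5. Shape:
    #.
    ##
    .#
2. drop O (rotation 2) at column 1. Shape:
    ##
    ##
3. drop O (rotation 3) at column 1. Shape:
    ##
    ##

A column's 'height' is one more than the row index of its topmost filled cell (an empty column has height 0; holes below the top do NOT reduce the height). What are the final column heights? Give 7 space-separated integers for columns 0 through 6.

Drop 1: S rot1 at col 5 lands with bottom-row=0; cleared 0 line(s) (total 0); column heights now [0 0 0 0 0 3 2], max=3
Drop 2: O rot2 at col 1 lands with bottom-row=0; cleared 0 line(s) (total 0); column heights now [0 2 2 0 0 3 2], max=3
Drop 3: O rot3 at col 1 lands with bottom-row=2; cleared 0 line(s) (total 0); column heights now [0 4 4 0 0 3 2], max=4

Answer: 0 4 4 0 0 3 2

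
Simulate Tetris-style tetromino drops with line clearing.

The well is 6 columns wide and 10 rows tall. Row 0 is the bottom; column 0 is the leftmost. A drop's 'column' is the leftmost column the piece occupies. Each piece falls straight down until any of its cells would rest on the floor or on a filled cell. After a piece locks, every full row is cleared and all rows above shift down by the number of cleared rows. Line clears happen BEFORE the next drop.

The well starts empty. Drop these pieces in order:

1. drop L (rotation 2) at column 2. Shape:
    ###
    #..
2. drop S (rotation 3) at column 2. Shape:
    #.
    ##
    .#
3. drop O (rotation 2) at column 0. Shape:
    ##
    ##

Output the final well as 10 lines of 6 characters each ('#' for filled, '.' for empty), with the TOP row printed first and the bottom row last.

Answer: ......
......
......
......
......
..#...
..##..
...#..
#####.
###...

Derivation:
Drop 1: L rot2 at col 2 lands with bottom-row=0; cleared 0 line(s) (total 0); column heights now [0 0 2 2 2 0], max=2
Drop 2: S rot3 at col 2 lands with bottom-row=2; cleared 0 line(s) (total 0); column heights now [0 0 5 4 2 0], max=5
Drop 3: O rot2 at col 0 lands with bottom-row=0; cleared 0 line(s) (total 0); column heights now [2 2 5 4 2 0], max=5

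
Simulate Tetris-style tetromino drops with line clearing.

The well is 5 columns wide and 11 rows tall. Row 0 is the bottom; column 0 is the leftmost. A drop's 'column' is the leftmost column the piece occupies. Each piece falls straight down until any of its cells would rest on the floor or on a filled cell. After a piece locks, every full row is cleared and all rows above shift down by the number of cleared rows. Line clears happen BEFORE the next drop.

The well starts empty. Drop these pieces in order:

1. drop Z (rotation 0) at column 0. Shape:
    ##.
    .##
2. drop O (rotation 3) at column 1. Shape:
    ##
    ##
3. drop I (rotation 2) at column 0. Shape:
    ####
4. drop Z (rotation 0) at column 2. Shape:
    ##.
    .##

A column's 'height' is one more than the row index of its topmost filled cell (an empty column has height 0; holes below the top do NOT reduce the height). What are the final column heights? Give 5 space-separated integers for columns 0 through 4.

Drop 1: Z rot0 at col 0 lands with bottom-row=0; cleared 0 line(s) (total 0); column heights now [2 2 1 0 0], max=2
Drop 2: O rot3 at col 1 lands with bottom-row=2; cleared 0 line(s) (total 0); column heights now [2 4 4 0 0], max=4
Drop 3: I rot2 at col 0 lands with bottom-row=4; cleared 0 line(s) (total 0); column heights now [5 5 5 5 0], max=5
Drop 4: Z rot0 at col 2 lands with bottom-row=5; cleared 0 line(s) (total 0); column heights now [5 5 7 7 6], max=7

Answer: 5 5 7 7 6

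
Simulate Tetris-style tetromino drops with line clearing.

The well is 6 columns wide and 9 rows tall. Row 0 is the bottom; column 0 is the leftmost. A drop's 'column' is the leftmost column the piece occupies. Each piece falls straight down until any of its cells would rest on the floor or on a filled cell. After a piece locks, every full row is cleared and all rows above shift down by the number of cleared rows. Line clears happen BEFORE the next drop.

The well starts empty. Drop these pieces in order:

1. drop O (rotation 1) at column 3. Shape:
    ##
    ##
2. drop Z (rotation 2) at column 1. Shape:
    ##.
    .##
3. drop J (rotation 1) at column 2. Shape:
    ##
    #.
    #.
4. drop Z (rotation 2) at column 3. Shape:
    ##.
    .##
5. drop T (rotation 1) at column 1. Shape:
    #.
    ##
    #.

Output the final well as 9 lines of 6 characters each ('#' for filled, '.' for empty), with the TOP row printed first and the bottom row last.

Answer: .#....
.####.
.#####
..#...
..#...
.##...
..##..
...##.
...##.

Derivation:
Drop 1: O rot1 at col 3 lands with bottom-row=0; cleared 0 line(s) (total 0); column heights now [0 0 0 2 2 0], max=2
Drop 2: Z rot2 at col 1 lands with bottom-row=2; cleared 0 line(s) (total 0); column heights now [0 4 4 3 2 0], max=4
Drop 3: J rot1 at col 2 lands with bottom-row=4; cleared 0 line(s) (total 0); column heights now [0 4 7 7 2 0], max=7
Drop 4: Z rot2 at col 3 lands with bottom-row=6; cleared 0 line(s) (total 0); column heights now [0 4 7 8 8 7], max=8
Drop 5: T rot1 at col 1 lands with bottom-row=6; cleared 0 line(s) (total 0); column heights now [0 9 8 8 8 7], max=9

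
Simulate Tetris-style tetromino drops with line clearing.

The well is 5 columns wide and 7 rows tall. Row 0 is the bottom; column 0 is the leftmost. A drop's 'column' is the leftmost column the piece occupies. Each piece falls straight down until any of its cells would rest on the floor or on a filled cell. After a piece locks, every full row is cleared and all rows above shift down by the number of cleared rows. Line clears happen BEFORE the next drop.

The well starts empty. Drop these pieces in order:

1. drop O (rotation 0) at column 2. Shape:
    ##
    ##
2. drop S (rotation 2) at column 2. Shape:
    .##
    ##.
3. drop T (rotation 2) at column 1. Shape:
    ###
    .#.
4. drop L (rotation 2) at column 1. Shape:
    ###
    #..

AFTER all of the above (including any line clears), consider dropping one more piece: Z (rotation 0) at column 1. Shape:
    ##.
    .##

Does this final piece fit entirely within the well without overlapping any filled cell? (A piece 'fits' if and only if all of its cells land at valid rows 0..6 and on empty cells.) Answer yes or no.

Drop 1: O rot0 at col 2 lands with bottom-row=0; cleared 0 line(s) (total 0); column heights now [0 0 2 2 0], max=2
Drop 2: S rot2 at col 2 lands with bottom-row=2; cleared 0 line(s) (total 0); column heights now [0 0 3 4 4], max=4
Drop 3: T rot2 at col 1 lands with bottom-row=3; cleared 0 line(s) (total 0); column heights now [0 5 5 5 4], max=5
Drop 4: L rot2 at col 1 lands with bottom-row=5; cleared 0 line(s) (total 0); column heights now [0 7 7 7 4], max=7
Test piece Z rot0 at col 1 (width 3): heights before test = [0 7 7 7 4]; fits = False

Answer: no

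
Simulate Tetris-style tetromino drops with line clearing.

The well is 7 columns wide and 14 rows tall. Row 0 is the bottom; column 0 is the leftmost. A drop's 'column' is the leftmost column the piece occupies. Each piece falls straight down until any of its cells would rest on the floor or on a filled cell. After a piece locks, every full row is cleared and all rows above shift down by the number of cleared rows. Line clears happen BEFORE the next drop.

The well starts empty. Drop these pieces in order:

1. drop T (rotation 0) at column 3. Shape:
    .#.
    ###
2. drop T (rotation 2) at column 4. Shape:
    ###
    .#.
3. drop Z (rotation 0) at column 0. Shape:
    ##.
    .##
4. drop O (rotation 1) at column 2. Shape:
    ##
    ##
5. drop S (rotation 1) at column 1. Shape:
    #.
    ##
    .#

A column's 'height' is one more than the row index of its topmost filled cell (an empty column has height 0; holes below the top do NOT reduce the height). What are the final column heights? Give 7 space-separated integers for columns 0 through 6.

Drop 1: T rot0 at col 3 lands with bottom-row=0; cleared 0 line(s) (total 0); column heights now [0 0 0 1 2 1 0], max=2
Drop 2: T rot2 at col 4 lands with bottom-row=1; cleared 0 line(s) (total 0); column heights now [0 0 0 1 3 3 3], max=3
Drop 3: Z rot0 at col 0 lands with bottom-row=0; cleared 0 line(s) (total 0); column heights now [2 2 1 1 3 3 3], max=3
Drop 4: O rot1 at col 2 lands with bottom-row=1; cleared 0 line(s) (total 0); column heights now [2 2 3 3 3 3 3], max=3
Drop 5: S rot1 at col 1 lands with bottom-row=3; cleared 0 line(s) (total 0); column heights now [2 6 5 3 3 3 3], max=6

Answer: 2 6 5 3 3 3 3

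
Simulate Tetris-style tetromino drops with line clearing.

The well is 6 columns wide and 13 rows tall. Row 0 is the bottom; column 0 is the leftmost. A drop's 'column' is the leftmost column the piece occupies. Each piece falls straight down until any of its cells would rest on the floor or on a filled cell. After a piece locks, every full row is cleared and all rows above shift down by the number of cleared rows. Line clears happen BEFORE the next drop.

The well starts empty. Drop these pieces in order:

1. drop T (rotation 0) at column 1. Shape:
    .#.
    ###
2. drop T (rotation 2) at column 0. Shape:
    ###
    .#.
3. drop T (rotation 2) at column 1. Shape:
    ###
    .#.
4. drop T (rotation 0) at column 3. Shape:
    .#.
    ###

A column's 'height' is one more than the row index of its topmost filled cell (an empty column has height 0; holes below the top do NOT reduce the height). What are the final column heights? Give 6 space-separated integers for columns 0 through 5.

Drop 1: T rot0 at col 1 lands with bottom-row=0; cleared 0 line(s) (total 0); column heights now [0 1 2 1 0 0], max=2
Drop 2: T rot2 at col 0 lands with bottom-row=1; cleared 0 line(s) (total 0); column heights now [3 3 3 1 0 0], max=3
Drop 3: T rot2 at col 1 lands with bottom-row=3; cleared 0 line(s) (total 0); column heights now [3 5 5 5 0 0], max=5
Drop 4: T rot0 at col 3 lands with bottom-row=5; cleared 0 line(s) (total 0); column heights now [3 5 5 6 7 6], max=7

Answer: 3 5 5 6 7 6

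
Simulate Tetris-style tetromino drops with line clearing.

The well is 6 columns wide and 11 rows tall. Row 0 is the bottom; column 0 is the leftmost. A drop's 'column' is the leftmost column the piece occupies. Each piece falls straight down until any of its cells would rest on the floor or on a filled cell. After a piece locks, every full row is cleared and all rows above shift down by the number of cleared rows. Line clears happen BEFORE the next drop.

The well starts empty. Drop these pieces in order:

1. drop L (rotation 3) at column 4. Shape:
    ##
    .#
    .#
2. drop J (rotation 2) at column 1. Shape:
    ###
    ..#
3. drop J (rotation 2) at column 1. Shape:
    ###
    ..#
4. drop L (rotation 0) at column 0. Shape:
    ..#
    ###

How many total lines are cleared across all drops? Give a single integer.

Drop 1: L rot3 at col 4 lands with bottom-row=0; cleared 0 line(s) (total 0); column heights now [0 0 0 0 3 3], max=3
Drop 2: J rot2 at col 1 lands with bottom-row=0; cleared 0 line(s) (total 0); column heights now [0 2 2 2 3 3], max=3
Drop 3: J rot2 at col 1 lands with bottom-row=2; cleared 0 line(s) (total 0); column heights now [0 4 4 4 3 3], max=4
Drop 4: L rot0 at col 0 lands with bottom-row=4; cleared 0 line(s) (total 0); column heights now [5 5 6 4 3 3], max=6

Answer: 0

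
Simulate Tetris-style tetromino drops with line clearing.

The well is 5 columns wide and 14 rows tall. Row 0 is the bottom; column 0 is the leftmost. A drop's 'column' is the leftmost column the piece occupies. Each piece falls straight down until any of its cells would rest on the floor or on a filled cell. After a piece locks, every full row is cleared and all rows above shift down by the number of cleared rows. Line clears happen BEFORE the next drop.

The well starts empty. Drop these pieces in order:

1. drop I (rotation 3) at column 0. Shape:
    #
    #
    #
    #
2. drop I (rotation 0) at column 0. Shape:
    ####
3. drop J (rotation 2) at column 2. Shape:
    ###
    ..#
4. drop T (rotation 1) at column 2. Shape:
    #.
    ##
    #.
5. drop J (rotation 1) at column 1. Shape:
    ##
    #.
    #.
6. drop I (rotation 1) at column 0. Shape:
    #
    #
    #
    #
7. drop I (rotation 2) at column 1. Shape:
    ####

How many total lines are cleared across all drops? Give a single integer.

Answer: 1

Derivation:
Drop 1: I rot3 at col 0 lands with bottom-row=0; cleared 0 line(s) (total 0); column heights now [4 0 0 0 0], max=4
Drop 2: I rot0 at col 0 lands with bottom-row=4; cleared 0 line(s) (total 0); column heights now [5 5 5 5 0], max=5
Drop 3: J rot2 at col 2 lands with bottom-row=4; cleared 1 line(s) (total 1); column heights now [4 0 5 5 5], max=5
Drop 4: T rot1 at col 2 lands with bottom-row=5; cleared 0 line(s) (total 1); column heights now [4 0 8 7 5], max=8
Drop 5: J rot1 at col 1 lands with bottom-row=6; cleared 0 line(s) (total 1); column heights now [4 9 9 7 5], max=9
Drop 6: I rot1 at col 0 lands with bottom-row=4; cleared 0 line(s) (total 1); column heights now [8 9 9 7 5], max=9
Drop 7: I rot2 at col 1 lands with bottom-row=9; cleared 0 line(s) (total 1); column heights now [8 10 10 10 10], max=10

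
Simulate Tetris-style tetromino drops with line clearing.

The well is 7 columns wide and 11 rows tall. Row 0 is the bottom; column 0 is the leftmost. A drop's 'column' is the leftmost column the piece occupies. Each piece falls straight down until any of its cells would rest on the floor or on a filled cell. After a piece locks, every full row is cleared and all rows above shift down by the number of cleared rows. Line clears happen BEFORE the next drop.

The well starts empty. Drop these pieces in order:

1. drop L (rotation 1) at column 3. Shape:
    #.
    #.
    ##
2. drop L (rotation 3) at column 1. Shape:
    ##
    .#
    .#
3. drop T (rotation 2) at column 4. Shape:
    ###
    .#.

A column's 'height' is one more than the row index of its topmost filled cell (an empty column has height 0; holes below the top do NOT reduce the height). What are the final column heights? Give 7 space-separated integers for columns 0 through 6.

Drop 1: L rot1 at col 3 lands with bottom-row=0; cleared 0 line(s) (total 0); column heights now [0 0 0 3 1 0 0], max=3
Drop 2: L rot3 at col 1 lands with bottom-row=0; cleared 0 line(s) (total 0); column heights now [0 3 3 3 1 0 0], max=3
Drop 3: T rot2 at col 4 lands with bottom-row=0; cleared 0 line(s) (total 0); column heights now [0 3 3 3 2 2 2], max=3

Answer: 0 3 3 3 2 2 2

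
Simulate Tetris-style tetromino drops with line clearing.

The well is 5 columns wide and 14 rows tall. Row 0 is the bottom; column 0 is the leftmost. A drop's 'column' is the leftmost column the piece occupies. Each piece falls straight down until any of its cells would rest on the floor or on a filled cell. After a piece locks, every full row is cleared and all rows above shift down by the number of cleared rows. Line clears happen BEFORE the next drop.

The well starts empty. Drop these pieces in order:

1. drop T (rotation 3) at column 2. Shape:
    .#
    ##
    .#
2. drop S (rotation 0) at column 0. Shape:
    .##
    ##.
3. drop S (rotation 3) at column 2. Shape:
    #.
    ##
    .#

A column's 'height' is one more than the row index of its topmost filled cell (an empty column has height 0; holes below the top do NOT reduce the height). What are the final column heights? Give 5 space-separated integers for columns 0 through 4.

Drop 1: T rot3 at col 2 lands with bottom-row=0; cleared 0 line(s) (total 0); column heights now [0 0 2 3 0], max=3
Drop 2: S rot0 at col 0 lands with bottom-row=1; cleared 0 line(s) (total 0); column heights now [2 3 3 3 0], max=3
Drop 3: S rot3 at col 2 lands with bottom-row=3; cleared 0 line(s) (total 0); column heights now [2 3 6 5 0], max=6

Answer: 2 3 6 5 0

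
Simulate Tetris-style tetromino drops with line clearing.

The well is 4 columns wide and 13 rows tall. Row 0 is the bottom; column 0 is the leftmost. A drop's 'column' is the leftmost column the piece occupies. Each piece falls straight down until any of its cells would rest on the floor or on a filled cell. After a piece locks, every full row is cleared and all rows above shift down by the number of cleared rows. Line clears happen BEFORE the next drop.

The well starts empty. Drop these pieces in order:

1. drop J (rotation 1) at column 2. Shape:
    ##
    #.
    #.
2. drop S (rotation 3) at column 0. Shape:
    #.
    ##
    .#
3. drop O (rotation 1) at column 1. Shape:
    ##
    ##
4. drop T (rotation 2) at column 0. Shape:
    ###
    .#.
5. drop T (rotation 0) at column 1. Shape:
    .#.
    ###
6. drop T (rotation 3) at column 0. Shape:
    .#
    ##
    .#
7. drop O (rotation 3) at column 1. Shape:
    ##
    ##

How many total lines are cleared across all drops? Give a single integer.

Answer: 0

Derivation:
Drop 1: J rot1 at col 2 lands with bottom-row=0; cleared 0 line(s) (total 0); column heights now [0 0 3 3], max=3
Drop 2: S rot3 at col 0 lands with bottom-row=0; cleared 0 line(s) (total 0); column heights now [3 2 3 3], max=3
Drop 3: O rot1 at col 1 lands with bottom-row=3; cleared 0 line(s) (total 0); column heights now [3 5 5 3], max=5
Drop 4: T rot2 at col 0 lands with bottom-row=5; cleared 0 line(s) (total 0); column heights now [7 7 7 3], max=7
Drop 5: T rot0 at col 1 lands with bottom-row=7; cleared 0 line(s) (total 0); column heights now [7 8 9 8], max=9
Drop 6: T rot3 at col 0 lands with bottom-row=8; cleared 0 line(s) (total 0); column heights now [10 11 9 8], max=11
Drop 7: O rot3 at col 1 lands with bottom-row=11; cleared 0 line(s) (total 0); column heights now [10 13 13 8], max=13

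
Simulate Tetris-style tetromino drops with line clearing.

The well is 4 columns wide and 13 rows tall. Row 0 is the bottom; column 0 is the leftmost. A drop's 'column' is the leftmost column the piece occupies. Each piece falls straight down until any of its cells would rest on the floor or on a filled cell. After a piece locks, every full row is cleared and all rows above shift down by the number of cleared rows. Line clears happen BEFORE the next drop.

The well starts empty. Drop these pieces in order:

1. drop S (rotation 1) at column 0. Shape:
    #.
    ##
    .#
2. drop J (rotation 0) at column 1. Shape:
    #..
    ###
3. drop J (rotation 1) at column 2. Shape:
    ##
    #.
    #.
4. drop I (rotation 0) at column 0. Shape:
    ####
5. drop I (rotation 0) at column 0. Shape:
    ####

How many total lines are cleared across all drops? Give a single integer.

Drop 1: S rot1 at col 0 lands with bottom-row=0; cleared 0 line(s) (total 0); column heights now [3 2 0 0], max=3
Drop 2: J rot0 at col 1 lands with bottom-row=2; cleared 1 line(s) (total 1); column heights now [2 3 0 0], max=3
Drop 3: J rot1 at col 2 lands with bottom-row=0; cleared 0 line(s) (total 1); column heights now [2 3 3 3], max=3
Drop 4: I rot0 at col 0 lands with bottom-row=3; cleared 1 line(s) (total 2); column heights now [2 3 3 3], max=3
Drop 5: I rot0 at col 0 lands with bottom-row=3; cleared 1 line(s) (total 3); column heights now [2 3 3 3], max=3

Answer: 3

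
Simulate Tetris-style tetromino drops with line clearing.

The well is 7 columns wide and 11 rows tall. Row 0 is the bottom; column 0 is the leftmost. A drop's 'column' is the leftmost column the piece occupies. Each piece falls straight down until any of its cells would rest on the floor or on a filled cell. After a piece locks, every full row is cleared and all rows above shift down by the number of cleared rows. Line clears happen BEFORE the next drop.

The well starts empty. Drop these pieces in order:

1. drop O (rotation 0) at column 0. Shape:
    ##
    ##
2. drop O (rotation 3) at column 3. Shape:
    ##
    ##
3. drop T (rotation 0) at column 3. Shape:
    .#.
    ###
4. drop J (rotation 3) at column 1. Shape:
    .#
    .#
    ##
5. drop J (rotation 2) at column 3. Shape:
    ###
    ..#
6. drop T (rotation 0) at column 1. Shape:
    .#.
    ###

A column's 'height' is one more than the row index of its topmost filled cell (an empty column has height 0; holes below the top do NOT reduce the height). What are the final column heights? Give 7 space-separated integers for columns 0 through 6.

Drop 1: O rot0 at col 0 lands with bottom-row=0; cleared 0 line(s) (total 0); column heights now [2 2 0 0 0 0 0], max=2
Drop 2: O rot3 at col 3 lands with bottom-row=0; cleared 0 line(s) (total 0); column heights now [2 2 0 2 2 0 0], max=2
Drop 3: T rot0 at col 3 lands with bottom-row=2; cleared 0 line(s) (total 0); column heights now [2 2 0 3 4 3 0], max=4
Drop 4: J rot3 at col 1 lands with bottom-row=2; cleared 0 line(s) (total 0); column heights now [2 3 5 3 4 3 0], max=5
Drop 5: J rot2 at col 3 lands with bottom-row=3; cleared 0 line(s) (total 0); column heights now [2 3 5 5 5 5 0], max=5
Drop 6: T rot0 at col 1 lands with bottom-row=5; cleared 0 line(s) (total 0); column heights now [2 6 7 6 5 5 0], max=7

Answer: 2 6 7 6 5 5 0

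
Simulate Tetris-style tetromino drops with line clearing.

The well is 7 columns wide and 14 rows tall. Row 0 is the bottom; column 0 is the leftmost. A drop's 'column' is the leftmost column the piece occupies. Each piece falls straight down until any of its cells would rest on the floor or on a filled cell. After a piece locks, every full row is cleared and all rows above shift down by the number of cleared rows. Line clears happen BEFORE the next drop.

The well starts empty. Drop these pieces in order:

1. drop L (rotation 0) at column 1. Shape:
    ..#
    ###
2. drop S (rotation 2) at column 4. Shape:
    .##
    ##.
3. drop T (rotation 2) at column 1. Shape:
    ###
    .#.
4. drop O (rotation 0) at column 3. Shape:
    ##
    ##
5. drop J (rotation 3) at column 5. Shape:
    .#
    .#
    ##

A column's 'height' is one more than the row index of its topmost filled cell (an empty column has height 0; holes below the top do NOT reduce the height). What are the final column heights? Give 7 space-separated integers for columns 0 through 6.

Answer: 0 3 3 5 5 3 5

Derivation:
Drop 1: L rot0 at col 1 lands with bottom-row=0; cleared 0 line(s) (total 0); column heights now [0 1 1 2 0 0 0], max=2
Drop 2: S rot2 at col 4 lands with bottom-row=0; cleared 0 line(s) (total 0); column heights now [0 1 1 2 1 2 2], max=2
Drop 3: T rot2 at col 1 lands with bottom-row=1; cleared 0 line(s) (total 0); column heights now [0 3 3 3 1 2 2], max=3
Drop 4: O rot0 at col 3 lands with bottom-row=3; cleared 0 line(s) (total 0); column heights now [0 3 3 5 5 2 2], max=5
Drop 5: J rot3 at col 5 lands with bottom-row=2; cleared 0 line(s) (total 0); column heights now [0 3 3 5 5 3 5], max=5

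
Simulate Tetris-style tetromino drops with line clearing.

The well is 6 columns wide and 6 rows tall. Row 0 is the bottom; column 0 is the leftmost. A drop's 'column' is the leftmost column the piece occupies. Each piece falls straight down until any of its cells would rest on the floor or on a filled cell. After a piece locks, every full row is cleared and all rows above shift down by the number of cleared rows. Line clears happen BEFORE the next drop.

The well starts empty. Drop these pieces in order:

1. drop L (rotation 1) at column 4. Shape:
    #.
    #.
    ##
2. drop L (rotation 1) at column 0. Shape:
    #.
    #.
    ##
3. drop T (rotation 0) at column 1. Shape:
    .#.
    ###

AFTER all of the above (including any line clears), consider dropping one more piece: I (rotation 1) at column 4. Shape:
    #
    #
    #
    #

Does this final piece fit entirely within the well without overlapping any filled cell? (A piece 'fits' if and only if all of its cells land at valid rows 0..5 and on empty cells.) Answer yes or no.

Answer: no

Derivation:
Drop 1: L rot1 at col 4 lands with bottom-row=0; cleared 0 line(s) (total 0); column heights now [0 0 0 0 3 1], max=3
Drop 2: L rot1 at col 0 lands with bottom-row=0; cleared 0 line(s) (total 0); column heights now [3 1 0 0 3 1], max=3
Drop 3: T rot0 at col 1 lands with bottom-row=1; cleared 0 line(s) (total 0); column heights now [3 2 3 2 3 1], max=3
Test piece I rot1 at col 4 (width 1): heights before test = [3 2 3 2 3 1]; fits = False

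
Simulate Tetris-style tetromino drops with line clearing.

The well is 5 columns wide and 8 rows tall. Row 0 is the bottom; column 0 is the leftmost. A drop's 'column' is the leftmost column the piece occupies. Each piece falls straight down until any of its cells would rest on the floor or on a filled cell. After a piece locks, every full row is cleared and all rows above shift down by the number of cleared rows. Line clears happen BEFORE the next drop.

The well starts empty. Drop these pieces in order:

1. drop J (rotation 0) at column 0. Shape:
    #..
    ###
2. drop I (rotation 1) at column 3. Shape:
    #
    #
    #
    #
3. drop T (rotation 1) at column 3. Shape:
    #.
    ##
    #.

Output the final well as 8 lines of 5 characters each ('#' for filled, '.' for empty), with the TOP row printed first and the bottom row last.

Answer: .....
...#.
...##
...#.
...#.
...#.
#..#.
####.

Derivation:
Drop 1: J rot0 at col 0 lands with bottom-row=0; cleared 0 line(s) (total 0); column heights now [2 1 1 0 0], max=2
Drop 2: I rot1 at col 3 lands with bottom-row=0; cleared 0 line(s) (total 0); column heights now [2 1 1 4 0], max=4
Drop 3: T rot1 at col 3 lands with bottom-row=4; cleared 0 line(s) (total 0); column heights now [2 1 1 7 6], max=7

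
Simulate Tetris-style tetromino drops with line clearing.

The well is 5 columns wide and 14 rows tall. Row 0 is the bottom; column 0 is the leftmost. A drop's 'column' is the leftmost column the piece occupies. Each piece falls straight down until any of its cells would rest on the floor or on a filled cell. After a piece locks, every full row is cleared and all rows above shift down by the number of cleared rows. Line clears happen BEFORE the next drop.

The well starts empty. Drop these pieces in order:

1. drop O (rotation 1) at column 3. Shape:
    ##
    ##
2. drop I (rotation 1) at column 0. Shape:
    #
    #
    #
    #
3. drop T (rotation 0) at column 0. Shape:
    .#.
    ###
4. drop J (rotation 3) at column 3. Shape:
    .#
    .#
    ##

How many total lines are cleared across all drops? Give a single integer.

Drop 1: O rot1 at col 3 lands with bottom-row=0; cleared 0 line(s) (total 0); column heights now [0 0 0 2 2], max=2
Drop 2: I rot1 at col 0 lands with bottom-row=0; cleared 0 line(s) (total 0); column heights now [4 0 0 2 2], max=4
Drop 3: T rot0 at col 0 lands with bottom-row=4; cleared 0 line(s) (total 0); column heights now [5 6 5 2 2], max=6
Drop 4: J rot3 at col 3 lands with bottom-row=2; cleared 0 line(s) (total 0); column heights now [5 6 5 3 5], max=6

Answer: 0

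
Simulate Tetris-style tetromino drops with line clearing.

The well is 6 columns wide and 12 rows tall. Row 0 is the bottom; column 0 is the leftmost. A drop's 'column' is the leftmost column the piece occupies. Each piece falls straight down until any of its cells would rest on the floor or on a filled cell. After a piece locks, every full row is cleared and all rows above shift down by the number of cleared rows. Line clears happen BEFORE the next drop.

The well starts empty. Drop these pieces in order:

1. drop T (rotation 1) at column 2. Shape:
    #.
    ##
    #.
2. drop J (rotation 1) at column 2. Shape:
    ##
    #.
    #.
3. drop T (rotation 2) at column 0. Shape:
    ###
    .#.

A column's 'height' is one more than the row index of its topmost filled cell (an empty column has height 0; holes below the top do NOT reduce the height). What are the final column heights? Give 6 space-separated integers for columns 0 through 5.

Answer: 7 7 7 6 0 0

Derivation:
Drop 1: T rot1 at col 2 lands with bottom-row=0; cleared 0 line(s) (total 0); column heights now [0 0 3 2 0 0], max=3
Drop 2: J rot1 at col 2 lands with bottom-row=3; cleared 0 line(s) (total 0); column heights now [0 0 6 6 0 0], max=6
Drop 3: T rot2 at col 0 lands with bottom-row=5; cleared 0 line(s) (total 0); column heights now [7 7 7 6 0 0], max=7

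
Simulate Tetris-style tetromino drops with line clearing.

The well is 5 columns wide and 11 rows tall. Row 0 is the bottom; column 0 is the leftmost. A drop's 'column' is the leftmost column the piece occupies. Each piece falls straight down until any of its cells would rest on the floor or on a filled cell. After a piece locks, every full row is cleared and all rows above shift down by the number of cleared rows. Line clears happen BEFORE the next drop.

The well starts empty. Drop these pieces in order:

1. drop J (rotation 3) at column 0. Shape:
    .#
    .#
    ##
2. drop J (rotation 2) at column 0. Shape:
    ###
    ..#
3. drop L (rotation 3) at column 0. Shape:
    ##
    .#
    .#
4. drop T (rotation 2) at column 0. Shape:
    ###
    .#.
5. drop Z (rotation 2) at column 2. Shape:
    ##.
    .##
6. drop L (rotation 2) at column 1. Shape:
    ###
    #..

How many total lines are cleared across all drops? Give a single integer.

Drop 1: J rot3 at col 0 lands with bottom-row=0; cleared 0 line(s) (total 0); column heights now [1 3 0 0 0], max=3
Drop 2: J rot2 at col 0 lands with bottom-row=2; cleared 0 line(s) (total 0); column heights now [4 4 4 0 0], max=4
Drop 3: L rot3 at col 0 lands with bottom-row=4; cleared 0 line(s) (total 0); column heights now [7 7 4 0 0], max=7
Drop 4: T rot2 at col 0 lands with bottom-row=7; cleared 0 line(s) (total 0); column heights now [9 9 9 0 0], max=9
Drop 5: Z rot2 at col 2 lands with bottom-row=8; cleared 1 line(s) (total 1); column heights now [7 8 9 9 0], max=9
Drop 6: L rot2 at col 1 lands with bottom-row=8; cleared 0 line(s) (total 1); column heights now [7 10 10 10 0], max=10

Answer: 1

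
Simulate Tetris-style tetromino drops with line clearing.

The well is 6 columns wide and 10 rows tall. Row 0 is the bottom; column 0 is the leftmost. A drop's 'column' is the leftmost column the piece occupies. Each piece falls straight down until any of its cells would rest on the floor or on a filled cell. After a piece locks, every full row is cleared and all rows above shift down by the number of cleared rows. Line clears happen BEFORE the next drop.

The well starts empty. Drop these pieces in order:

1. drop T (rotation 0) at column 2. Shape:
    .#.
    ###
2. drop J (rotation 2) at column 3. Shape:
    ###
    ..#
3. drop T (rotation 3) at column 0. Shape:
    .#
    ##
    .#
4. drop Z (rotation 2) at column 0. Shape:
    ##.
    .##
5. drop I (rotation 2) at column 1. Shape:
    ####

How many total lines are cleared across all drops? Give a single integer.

Drop 1: T rot0 at col 2 lands with bottom-row=0; cleared 0 line(s) (total 0); column heights now [0 0 1 2 1 0], max=2
Drop 2: J rot2 at col 3 lands with bottom-row=1; cleared 0 line(s) (total 0); column heights now [0 0 1 3 3 3], max=3
Drop 3: T rot3 at col 0 lands with bottom-row=0; cleared 0 line(s) (total 0); column heights now [2 3 1 3 3 3], max=3
Drop 4: Z rot2 at col 0 lands with bottom-row=3; cleared 0 line(s) (total 0); column heights now [5 5 4 3 3 3], max=5
Drop 5: I rot2 at col 1 lands with bottom-row=5; cleared 0 line(s) (total 0); column heights now [5 6 6 6 6 3], max=6

Answer: 0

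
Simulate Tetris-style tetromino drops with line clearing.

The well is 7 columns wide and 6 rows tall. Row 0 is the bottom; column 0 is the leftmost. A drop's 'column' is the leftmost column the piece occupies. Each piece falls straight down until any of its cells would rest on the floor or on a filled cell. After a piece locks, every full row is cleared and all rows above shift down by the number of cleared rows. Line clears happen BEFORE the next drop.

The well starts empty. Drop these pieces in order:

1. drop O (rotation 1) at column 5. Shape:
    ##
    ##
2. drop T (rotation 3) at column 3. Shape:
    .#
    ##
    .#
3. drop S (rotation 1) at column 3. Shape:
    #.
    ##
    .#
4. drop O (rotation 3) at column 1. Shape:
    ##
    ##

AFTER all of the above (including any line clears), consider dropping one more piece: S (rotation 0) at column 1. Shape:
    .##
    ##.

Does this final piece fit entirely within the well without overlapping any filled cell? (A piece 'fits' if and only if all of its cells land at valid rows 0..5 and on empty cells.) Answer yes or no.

Drop 1: O rot1 at col 5 lands with bottom-row=0; cleared 0 line(s) (total 0); column heights now [0 0 0 0 0 2 2], max=2
Drop 2: T rot3 at col 3 lands with bottom-row=0; cleared 0 line(s) (total 0); column heights now [0 0 0 2 3 2 2], max=3
Drop 3: S rot1 at col 3 lands with bottom-row=3; cleared 0 line(s) (total 0); column heights now [0 0 0 6 5 2 2], max=6
Drop 4: O rot3 at col 1 lands with bottom-row=0; cleared 0 line(s) (total 0); column heights now [0 2 2 6 5 2 2], max=6
Test piece S rot0 at col 1 (width 3): heights before test = [0 2 2 6 5 2 2]; fits = False

Answer: no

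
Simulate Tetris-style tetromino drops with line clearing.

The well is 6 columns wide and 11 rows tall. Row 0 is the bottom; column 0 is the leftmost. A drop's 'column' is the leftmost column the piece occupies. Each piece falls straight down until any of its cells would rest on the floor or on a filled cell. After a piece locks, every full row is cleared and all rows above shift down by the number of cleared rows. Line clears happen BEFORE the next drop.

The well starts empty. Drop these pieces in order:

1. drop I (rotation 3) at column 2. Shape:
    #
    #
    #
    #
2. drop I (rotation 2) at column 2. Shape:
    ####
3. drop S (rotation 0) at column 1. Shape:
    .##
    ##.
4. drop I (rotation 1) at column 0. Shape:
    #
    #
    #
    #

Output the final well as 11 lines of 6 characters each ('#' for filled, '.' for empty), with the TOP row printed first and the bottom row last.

Drop 1: I rot3 at col 2 lands with bottom-row=0; cleared 0 line(s) (total 0); column heights now [0 0 4 0 0 0], max=4
Drop 2: I rot2 at col 2 lands with bottom-row=4; cleared 0 line(s) (total 0); column heights now [0 0 5 5 5 5], max=5
Drop 3: S rot0 at col 1 lands with bottom-row=5; cleared 0 line(s) (total 0); column heights now [0 6 7 7 5 5], max=7
Drop 4: I rot1 at col 0 lands with bottom-row=0; cleared 0 line(s) (total 0); column heights now [4 6 7 7 5 5], max=7

Answer: ......
......
......
......
..##..
.##...
..####
#.#...
#.#...
#.#...
#.#...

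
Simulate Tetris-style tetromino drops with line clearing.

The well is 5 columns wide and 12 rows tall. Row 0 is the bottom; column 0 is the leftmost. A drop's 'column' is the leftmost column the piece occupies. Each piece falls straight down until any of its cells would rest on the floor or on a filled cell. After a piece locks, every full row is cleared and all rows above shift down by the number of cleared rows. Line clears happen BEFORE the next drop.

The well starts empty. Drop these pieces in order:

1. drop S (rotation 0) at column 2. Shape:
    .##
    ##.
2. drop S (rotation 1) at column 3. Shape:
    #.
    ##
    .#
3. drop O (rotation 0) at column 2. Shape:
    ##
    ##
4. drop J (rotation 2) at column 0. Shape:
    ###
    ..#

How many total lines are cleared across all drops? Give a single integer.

Drop 1: S rot0 at col 2 lands with bottom-row=0; cleared 0 line(s) (total 0); column heights now [0 0 1 2 2], max=2
Drop 2: S rot1 at col 3 lands with bottom-row=2; cleared 0 line(s) (total 0); column heights now [0 0 1 5 4], max=5
Drop 3: O rot0 at col 2 lands with bottom-row=5; cleared 0 line(s) (total 0); column heights now [0 0 7 7 4], max=7
Drop 4: J rot2 at col 0 lands with bottom-row=7; cleared 0 line(s) (total 0); column heights now [9 9 9 7 4], max=9

Answer: 0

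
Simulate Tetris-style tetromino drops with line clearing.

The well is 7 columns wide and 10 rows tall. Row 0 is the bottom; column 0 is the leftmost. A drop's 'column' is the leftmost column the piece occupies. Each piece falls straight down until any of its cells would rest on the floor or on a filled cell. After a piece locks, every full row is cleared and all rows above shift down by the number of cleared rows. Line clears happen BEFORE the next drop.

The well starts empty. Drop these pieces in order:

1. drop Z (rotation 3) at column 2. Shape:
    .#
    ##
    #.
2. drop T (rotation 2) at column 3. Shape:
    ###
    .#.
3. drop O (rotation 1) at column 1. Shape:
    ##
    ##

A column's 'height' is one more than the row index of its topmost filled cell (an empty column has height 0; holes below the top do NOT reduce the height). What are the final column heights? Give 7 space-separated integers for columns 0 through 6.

Answer: 0 4 4 4 4 4 0

Derivation:
Drop 1: Z rot3 at col 2 lands with bottom-row=0; cleared 0 line(s) (total 0); column heights now [0 0 2 3 0 0 0], max=3
Drop 2: T rot2 at col 3 lands with bottom-row=2; cleared 0 line(s) (total 0); column heights now [0 0 2 4 4 4 0], max=4
Drop 3: O rot1 at col 1 lands with bottom-row=2; cleared 0 line(s) (total 0); column heights now [0 4 4 4 4 4 0], max=4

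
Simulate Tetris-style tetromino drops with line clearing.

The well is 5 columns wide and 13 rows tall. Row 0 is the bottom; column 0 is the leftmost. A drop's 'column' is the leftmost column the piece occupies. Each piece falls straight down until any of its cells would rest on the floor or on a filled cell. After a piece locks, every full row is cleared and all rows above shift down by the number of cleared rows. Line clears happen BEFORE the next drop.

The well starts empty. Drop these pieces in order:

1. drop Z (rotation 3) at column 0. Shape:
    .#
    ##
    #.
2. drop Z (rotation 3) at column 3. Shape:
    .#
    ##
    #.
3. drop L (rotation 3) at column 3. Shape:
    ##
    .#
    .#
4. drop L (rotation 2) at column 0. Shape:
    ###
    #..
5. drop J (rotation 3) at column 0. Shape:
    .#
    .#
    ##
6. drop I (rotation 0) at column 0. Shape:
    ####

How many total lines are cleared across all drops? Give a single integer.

Answer: 0

Derivation:
Drop 1: Z rot3 at col 0 lands with bottom-row=0; cleared 0 line(s) (total 0); column heights now [2 3 0 0 0], max=3
Drop 2: Z rot3 at col 3 lands with bottom-row=0; cleared 0 line(s) (total 0); column heights now [2 3 0 2 3], max=3
Drop 3: L rot3 at col 3 lands with bottom-row=3; cleared 0 line(s) (total 0); column heights now [2 3 0 6 6], max=6
Drop 4: L rot2 at col 0 lands with bottom-row=2; cleared 0 line(s) (total 0); column heights now [4 4 4 6 6], max=6
Drop 5: J rot3 at col 0 lands with bottom-row=4; cleared 0 line(s) (total 0); column heights now [5 7 4 6 6], max=7
Drop 6: I rot0 at col 0 lands with bottom-row=7; cleared 0 line(s) (total 0); column heights now [8 8 8 8 6], max=8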